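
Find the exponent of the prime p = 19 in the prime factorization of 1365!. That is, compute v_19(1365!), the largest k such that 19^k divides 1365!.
v_19(1365!) = 74

Legendre's formula: v_p(n!) = Σ_{k ≥ 1} ⌊n / p^k⌋. For p = 19, n = 1365, the terms are:
  ⌊1365/19^1⌋ = ⌊1365/19⌋ = 71
  ⌊1365/19^2⌋ = ⌊1365/361⌋ = 3
(the next term ⌊1365/19^3⌋ = 0, terminating the sum). Summing: v_19(1365!) = 71 + 3 = 74.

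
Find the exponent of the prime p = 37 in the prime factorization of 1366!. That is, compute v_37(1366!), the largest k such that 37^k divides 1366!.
v_37(1366!) = 36

Legendre's formula: v_p(n!) = Σ_{k ≥ 1} ⌊n / p^k⌋. For p = 37, n = 1366, the terms are:
  ⌊1366/37^1⌋ = ⌊1366/37⌋ = 36
(the next term ⌊1366/37^2⌋ = 0, terminating the sum). Summing: v_37(1366!) = 36 = 36.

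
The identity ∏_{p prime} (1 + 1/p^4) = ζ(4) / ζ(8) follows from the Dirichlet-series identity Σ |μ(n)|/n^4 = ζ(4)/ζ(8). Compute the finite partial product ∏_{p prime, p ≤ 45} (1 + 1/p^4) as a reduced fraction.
∏ = 9797980044774469102330603903164632306176249714317508104704/9089648120265456627180951239843248289566061362769110535625

The primes p ≤ 45 are [2, 3, 5, 7, 11, 13, 17, 19, 23, 29, 31, 37, 41, 43]. For each, (1 + 1/p^4) = (p^4 + 1)/p^4. Multiplying these fractions over p ∈ [2, 3, 5, 7, 11, 13, 17, 19, 23, 29, 31, 37, 41, 43] gives 9797980044774469102330603903164632306176249714317508104704/9089648120265456627180951239843248289566061362769110535625. (In the limit P → ∞ this tends to ζ(4)/ζ(8).)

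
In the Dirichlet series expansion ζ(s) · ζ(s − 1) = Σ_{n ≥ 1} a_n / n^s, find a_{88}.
σ(88) = 180

In the product (Σ m^0/m^s)(Σ k / k^s) = Σ (Σ_{d | n} d) / n^s, the coefficient of 1/n^s is σ(n) = Σ_{d | n} d. For n = 88, divisors are [1, 2, 4, 8, 11, 22, 44, 88]; summing: σ(88) = 180.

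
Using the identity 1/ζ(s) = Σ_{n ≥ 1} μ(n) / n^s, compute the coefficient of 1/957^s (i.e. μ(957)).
μ(957) = -1

Factor n = 957 = 3 · 11 · 29. μ(n) = 0 if any exponent ≥ 2 (not squarefree); otherwise μ(n) = (−1)^{ω(n)} where ω(n) is the number of distinct prime factors. Applying: μ(957) = -1.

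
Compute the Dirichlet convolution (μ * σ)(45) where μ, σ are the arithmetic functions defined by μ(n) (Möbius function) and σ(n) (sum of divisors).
(μ * σ)(45) = 45

Divisors of 45: [1, 3, 5, 9, 15, 45]. For each d | 45:
  d = 1: μ(1) · σ(45/1) = 1 · 78 = 78
  d = 3: μ(3) · σ(45/3) = -1 · 24 = -24
  d = 5: μ(5) · σ(45/5) = -1 · 13 = -13
  d = 9: μ(9) · σ(45/9) = 0 · 6 = 0
  d = 15: μ(15) · σ(45/15) = 1 · 4 = 4
  d = 45: μ(45) · σ(45/45) = 0 · 1 = 0
Summing: (μ * σ)(45) = 78 + -24 + -13 + 0 + 4 + 0 = 45.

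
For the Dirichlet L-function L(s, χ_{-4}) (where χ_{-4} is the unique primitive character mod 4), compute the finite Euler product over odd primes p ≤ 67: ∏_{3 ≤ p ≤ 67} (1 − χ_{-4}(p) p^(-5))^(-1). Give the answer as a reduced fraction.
∏ = 37979204647637350516760877329690181347337250286656304892593349955377546774080367593893487696930042429/38125690090169221251718118687086971940856605396725095947148046662410194981822835725803035469807616000

The odd primes p ≤ 67 are [3, 5, 7, 11, 13, 17, 19, 23, 29, 31, 37, 41, 43, 47, 53, 59, 61, 67]. For each, χ(p) = 1 if p ≡ 1 mod 4, χ(p) = −1 if p ≡ 3 mod 4. Taking (1 − χ(p)/p^5)^(-1) = p^5/(p^5 − χ(p)): (1 − (-1)/3^5)^(-1) · (1 − (1)/5^5)^(-1) · (1 − (-1)/7^5)^(-1) · (1 − (-1)/11^5)^(-1) · (1 − (1)/13^5)^(-1) · (1 − (1)/17^5)^(-1) · (1 − (-1)/19^5)^(-1) · (1 − (-1)/23^5)^(-1) · (1 − (1)/29^5)^(-1) · (1 − (-1)/31^5)^(-1) · (1 − (1)/37^5)^(-1) · (1 − (1)/41^5)^(-1) · (1 − (-1)/43^5)^(-1) · (1 − (-1)/47^5)^(-1) · (1 − (1)/53^5)^(-1) · (1 − (-1)/59^5)^(-1) · (1 − (1)/61^5)^(-1) · (1 − (-1)/67^5)^(-1) = 37979204647637350516760877329690181347337250286656304892593349955377546774080367593893487696930042429/38125690090169221251718118687086971940856605396725095947148046662410194981822835725803035469807616000.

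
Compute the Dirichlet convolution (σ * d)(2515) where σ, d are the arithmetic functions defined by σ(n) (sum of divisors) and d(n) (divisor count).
(σ * d)(2515) = 4048

Divisors of 2515: [1, 5, 503, 2515]. For each d | 2515:
  d = 1: σ(1) · d(2515/1) = 1 · 4 = 4
  d = 5: σ(5) · d(2515/5) = 6 · 2 = 12
  d = 503: σ(503) · d(2515/503) = 504 · 2 = 1008
  d = 2515: σ(2515) · d(2515/2515) = 3024 · 1 = 3024
Summing: (σ * d)(2515) = 4 + 12 + 1008 + 3024 = 4048.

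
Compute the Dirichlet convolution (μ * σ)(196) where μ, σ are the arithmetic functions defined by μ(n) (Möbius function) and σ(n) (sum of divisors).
(μ * σ)(196) = 196

Divisors of 196: [1, 2, 4, 7, 14, 28, 49, 98, 196]. For each d | 196:
  d = 1: μ(1) · σ(196/1) = 1 · 399 = 399
  d = 2: μ(2) · σ(196/2) = -1 · 171 = -171
  d = 4: μ(4) · σ(196/4) = 0 · 57 = 0
  d = 7: μ(7) · σ(196/7) = -1 · 56 = -56
  d = 14: μ(14) · σ(196/14) = 1 · 24 = 24
  d = 28: μ(28) · σ(196/28) = 0 · 8 = 0
  d = 49: μ(49) · σ(196/49) = 0 · 7 = 0
  d = 98: μ(98) · σ(196/98) = 0 · 3 = 0
  d = 196: μ(196) · σ(196/196) = 0 · 1 = 0
Summing: (μ * σ)(196) = 399 + -171 + 0 + -56 + 24 + 0 + 0 + 0 + 0 = 196.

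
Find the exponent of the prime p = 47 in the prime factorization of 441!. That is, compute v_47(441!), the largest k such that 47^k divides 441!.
v_47(441!) = 9

Legendre's formula: v_p(n!) = Σ_{k ≥ 1} ⌊n / p^k⌋. For p = 47, n = 441, the terms are:
  ⌊441/47^1⌋ = ⌊441/47⌋ = 9
(the next term ⌊441/47^2⌋ = 0, terminating the sum). Summing: v_47(441!) = 9 = 9.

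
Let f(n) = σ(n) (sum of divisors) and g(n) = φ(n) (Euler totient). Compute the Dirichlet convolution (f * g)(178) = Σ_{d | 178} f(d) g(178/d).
(σ * φ)(178) = 712

Divisors of 178: [1, 2, 89, 178]. For each d | 178:
  d = 1: σ(1) · φ(178/1) = 1 · 88 = 88
  d = 2: σ(2) · φ(178/2) = 3 · 88 = 264
  d = 89: σ(89) · φ(178/89) = 90 · 1 = 90
  d = 178: σ(178) · φ(178/178) = 270 · 1 = 270
Summing: (σ * φ)(178) = 88 + 264 + 90 + 270 = 712.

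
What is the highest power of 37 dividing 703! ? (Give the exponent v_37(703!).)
v_37(703!) = 19

Legendre's formula: v_p(n!) = Σ_{k ≥ 1} ⌊n / p^k⌋. For p = 37, n = 703, the terms are:
  ⌊703/37^1⌋ = ⌊703/37⌋ = 19
(the next term ⌊703/37^2⌋ = 0, terminating the sum). Summing: v_37(703!) = 19 = 19.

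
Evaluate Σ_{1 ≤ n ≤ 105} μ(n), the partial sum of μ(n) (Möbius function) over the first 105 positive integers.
Σ_{n ≤ 105} μ(n) = -3

Compute μ(n) for each 1 ≤ n ≤ 105: μ(1) = 1, μ(2) = -1, μ(3) = -1, μ(4) = 0, μ(5) = -1, μ(6) = 1, μ(7) = -1, μ(8) = 0, μ(9) = 0, μ(10) = 1, μ(11) = -1, μ(12) = 0, μ(13) = -1, μ(14) = 1, μ(15) = 1, μ(16) = 0, μ(17) = -1, μ(18) = 0, μ(19) = -1, μ(20) = 0, μ(21) = 1, μ(22) = 1, μ(23) = -1, μ(24) = 0, μ(25) = 0, μ(26) = 1, μ(27) = 0, μ(28) = 0, μ(29) = -1, μ(30) = -1, μ(31) = -1, μ(32) = 0, μ(33) = 1, μ(34) = 1, μ(35) = 1, μ(36) = 0, μ(37) = -1, μ(38) = 1, μ(39) = 1, μ(40) = 0, μ(41) = -1, μ(42) = -1, μ(43) = -1, μ(44) = 0, μ(45) = 0, μ(46) = 1, μ(47) = -1, μ(48) = 0, μ(49) = 0, μ(50) = 0, μ(51) = 1, μ(52) = 0, μ(53) = -1, μ(54) = 0, μ(55) = 1, μ(56) = 0, μ(57) = 1, μ(58) = 1, μ(59) = -1, μ(60) = 0, μ(61) = -1, μ(62) = 1, μ(63) = 0, μ(64) = 0, μ(65) = 1, μ(66) = -1, μ(67) = -1, μ(68) = 0, μ(69) = 1, μ(70) = -1, μ(71) = -1, μ(72) = 0, μ(73) = -1, μ(74) = 1, μ(75) = 0, μ(76) = 0, μ(77) = 1, μ(78) = -1, μ(79) = -1, μ(80) = 0, μ(81) = 0, μ(82) = 1, μ(83) = -1, μ(84) = 0, μ(85) = 1, μ(86) = 1, μ(87) = 1, μ(88) = 0, μ(89) = -1, μ(90) = 0, μ(91) = 1, μ(92) = 0, μ(93) = 1, μ(94) = 1, μ(95) = 1, μ(96) = 0, μ(97) = -1, μ(98) = 0, μ(99) = 0, μ(100) = 0, μ(101) = -1, μ(102) = -1, μ(103) = -1, μ(104) = 0, μ(105) = -1. Summing all 105 values: -3. (Mertens function M(x) = Σ_{n ≤ x} μ(n); on average M(x) should be small (PNT ⟺ M(x) = o(x)).)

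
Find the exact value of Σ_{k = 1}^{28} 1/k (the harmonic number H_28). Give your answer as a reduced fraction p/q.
H_28 = 315404588903/80313433200

Direct summation: H_28 = 1 + 1/2 + ... + 1/28. The least common denominator is lcm(1, ..., 28) = 80313433200; over this denominator the numerator is 80313433200 + 40156716600 + 26771144400 + 20078358300 + 16062686640 + 13385572200 + 11473347600 + 10039179150 + 8923714800 + 8031343320 + 7301221200 + 6692786100 + 6177956400 + 5736673800 + 5354228880 + 5019589575 + 4724319600 + 4461857400 + 4227022800 + 4015671660 + 3824449200 + 3650610600 + 3491888400 + 3346393050 + 3212537328 + 3088978200 + 2974571600 + 2868336900 = 315404588903, so H_28 = 315404588903/80313433200 (already in lowest terms) ≈ 3.92717. (The PNT-adjacent estimate ln(28) + γ ≈ 3.90942 matches within O(1/n).)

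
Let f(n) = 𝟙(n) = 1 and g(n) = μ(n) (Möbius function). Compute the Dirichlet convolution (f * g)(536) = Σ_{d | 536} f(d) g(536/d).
(𝟙 * μ)(536) = 0

Divisors of 536: [1, 2, 4, 8, 67, 134, 268, 536]. For each d | 536:
  d = 1: 𝟙(1) · μ(536/1) = 1 · 0 = 0
  d = 2: 𝟙(2) · μ(536/2) = 1 · 0 = 0
  d = 4: 𝟙(4) · μ(536/4) = 1 · 1 = 1
  d = 8: 𝟙(8) · μ(536/8) = 1 · -1 = -1
  d = 67: 𝟙(67) · μ(536/67) = 1 · 0 = 0
  d = 134: 𝟙(134) · μ(536/134) = 1 · 0 = 0
  d = 268: 𝟙(268) · μ(536/268) = 1 · -1 = -1
  d = 536: 𝟙(536) · μ(536/536) = 1 · 1 = 1
Summing: (𝟙 * μ)(536) = 0 + 0 + 1 + -1 + 0 + 0 + -1 + 1 = 0.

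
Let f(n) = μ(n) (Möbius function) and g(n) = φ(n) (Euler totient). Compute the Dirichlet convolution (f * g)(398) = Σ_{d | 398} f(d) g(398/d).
(μ * φ)(398) = 0

Divisors of 398: [1, 2, 199, 398]. For each d | 398:
  d = 1: μ(1) · φ(398/1) = 1 · 198 = 198
  d = 2: μ(2) · φ(398/2) = -1 · 198 = -198
  d = 199: μ(199) · φ(398/199) = -1 · 1 = -1
  d = 398: μ(398) · φ(398/398) = 1 · 1 = 1
Summing: (μ * φ)(398) = 198 + -198 + -1 + 1 = 0.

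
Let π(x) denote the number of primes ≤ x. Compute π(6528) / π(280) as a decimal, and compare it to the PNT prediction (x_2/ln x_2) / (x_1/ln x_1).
π(6528)/π(280) = 843/59 ≈ 14.2881;  PNT prediction ≈ 14.9560.

π(280) = 59 and π(6528) = 843, so π(6528)/π(280) ≈ 14.2881. The PNT-predicted ratio is (6528/ln(6528)) / (280/ln(280)) ≈ 14.9560. The two agree to within a few percent, as expected.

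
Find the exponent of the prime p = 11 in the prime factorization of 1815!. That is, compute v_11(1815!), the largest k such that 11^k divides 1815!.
v_11(1815!) = 181

Legendre's formula: v_p(n!) = Σ_{k ≥ 1} ⌊n / p^k⌋. For p = 11, n = 1815, the terms are:
  ⌊1815/11^1⌋ = ⌊1815/11⌋ = 165
  ⌊1815/11^2⌋ = ⌊1815/121⌋ = 15
  ⌊1815/11^3⌋ = ⌊1815/1331⌋ = 1
(the next term ⌊1815/11^4⌋ = 0, terminating the sum). Summing: v_11(1815!) = 165 + 15 + 1 = 181.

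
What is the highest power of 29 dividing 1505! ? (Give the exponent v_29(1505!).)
v_29(1505!) = 52

Legendre's formula: v_p(n!) = Σ_{k ≥ 1} ⌊n / p^k⌋. For p = 29, n = 1505, the terms are:
  ⌊1505/29^1⌋ = ⌊1505/29⌋ = 51
  ⌊1505/29^2⌋ = ⌊1505/841⌋ = 1
(the next term ⌊1505/29^3⌋ = 0, terminating the sum). Summing: v_29(1505!) = 51 + 1 = 52.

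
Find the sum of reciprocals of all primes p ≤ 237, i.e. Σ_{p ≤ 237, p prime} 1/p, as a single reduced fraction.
Σ 1/p = 8762990377702925264993654890050782886250854676753323401606562622367345144099360398279019780479/4445236185272185438169240794291312557432222642727183809026451438704160103479600800432029464270

π(237) = 51, so the primes ≤ 237 are [2, 3, 5, 7, 11, 13, 17, 19, 23, 29, 31, 37, 41, 43, 47, 53, 59, 61, 67, 71, 73, 79, 83, 89, 97, 101, 103, 107, 109, 113, 127, 131, 137, 139, 149, 151, 157, 163, 167, 173, 179, 181, 191, 193, 197, 199, 211, 223, 227, 229, 233]. Summing 1/p over these primes: 8762990377702925264993654890050782886250854676753323401606562622367345144099360398279019780479/4445236185272185438169240794291312557432222642727183809026451438704160103479600800432029464270 ≈ 1.9713. Mertens estimate ln ln(237) + 0.2615 ≈ 1.9604.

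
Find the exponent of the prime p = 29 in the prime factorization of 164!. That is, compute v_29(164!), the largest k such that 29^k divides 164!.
v_29(164!) = 5

Legendre's formula: v_p(n!) = Σ_{k ≥ 1} ⌊n / p^k⌋. For p = 29, n = 164, the terms are:
  ⌊164/29^1⌋ = ⌊164/29⌋ = 5
(the next term ⌊164/29^2⌋ = 0, terminating the sum). Summing: v_29(164!) = 5 = 5.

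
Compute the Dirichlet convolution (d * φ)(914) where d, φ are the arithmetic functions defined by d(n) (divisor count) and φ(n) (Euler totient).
(d * φ)(914) = 1374

Divisors of 914: [1, 2, 457, 914]. For each d | 914:
  d = 1: d(1) · φ(914/1) = 1 · 456 = 456
  d = 2: d(2) · φ(914/2) = 2 · 456 = 912
  d = 457: d(457) · φ(914/457) = 2 · 1 = 2
  d = 914: d(914) · φ(914/914) = 4 · 1 = 4
Summing: (d * φ)(914) = 456 + 912 + 2 + 4 = 1374.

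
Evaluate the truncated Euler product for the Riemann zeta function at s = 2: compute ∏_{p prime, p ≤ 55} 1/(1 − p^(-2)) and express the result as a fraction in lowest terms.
∏ = 35034630647548196605993834769/21373637931227167970033664000

The primes p ≤ 55 are [2, 3, 5, 7, 11, 13, 17, 19, 23, 29, 31, 37, 41, 43, 47, 53]. For each prime, (1 − 1/p^2)^(-1) = p^2 / (p^2 − 1). The product is (1 − 1/2^2)^(-1), (1 − 1/3^2)^(-1), (1 − 1/5^2)^(-1), (1 − 1/7^2)^(-1), (1 − 1/11^2)^(-1), (1 − 1/13^2)^(-1), (1 − 1/17^2)^(-1), (1 − 1/19^2)^(-1), (1 − 1/23^2)^(-1), (1 − 1/29^2)^(-1), (1 − 1/31^2)^(-1), (1 − 1/37^2)^(-1), (1 − 1/41^2)^(-1), (1 − 1/43^2)^(-1), (1 − 1/47^2)^(-1), (1 − 1/53^2)^(-1) = ∏ p^2 / (p^2 − 1) = 35034630647548196605993834769/21373637931227167970033664000.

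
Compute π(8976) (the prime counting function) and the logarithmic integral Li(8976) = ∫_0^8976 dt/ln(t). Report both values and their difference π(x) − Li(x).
π(8976) = 1116;  Li(8976) ≈ 1134.31;  π(x) − Li(x) ≈ -18.31.

Direct count of primes ≤ 8976 gives π(8976) = 1116. Numerical evaluation of the logarithmic integral gives Li(8976) ≈ 1134.31. The difference π(x) − Li(x) ≈ -18.31 is typically negative for small/moderate x (Li(x) overestimates), though Littlewood's theorem shows this sign changes infinitely often.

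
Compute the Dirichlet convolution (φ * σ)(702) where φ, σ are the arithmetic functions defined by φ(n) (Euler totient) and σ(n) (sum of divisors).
(φ * σ)(702) = 11232

Divisors of 702: [1, 2, 3, 6, 9, 13, 18, 26, 27, 39, 54, 78, 117, 234, 351, 702]. For each d | 702:
  d = 1: φ(1) · σ(702/1) = 1 · 1680 = 1680
  d = 2: φ(2) · σ(702/2) = 1 · 560 = 560
  d = 3: φ(3) · σ(702/3) = 2 · 546 = 1092
  d = 6: φ(6) · σ(702/6) = 2 · 182 = 364
  d = 9: φ(9) · σ(702/9) = 6 · 168 = 1008
  d = 13: φ(13) · σ(702/13) = 12 · 120 = 1440
  d = 18: φ(18) · σ(702/18) = 6 · 56 = 336
  d = 26: φ(26) · σ(702/26) = 12 · 40 = 480
  d = 27: φ(27) · σ(702/27) = 18 · 42 = 756
  d = 39: φ(39) · σ(702/39) = 24 · 39 = 936
  d = 54: φ(54) · σ(702/54) = 18 · 14 = 252
  d = 78: φ(78) · σ(702/78) = 24 · 13 = 312
  d = 117: φ(117) · σ(702/117) = 72 · 12 = 864
  d = 234: φ(234) · σ(702/234) = 72 · 4 = 288
  d = 351: φ(351) · σ(702/351) = 216 · 3 = 648
  d = 702: φ(702) · σ(702/702) = 216 · 1 = 216
Summing: (φ * σ)(702) = 1680 + 560 + 1092 + 364 + 1008 + 1440 + 336 + 480 + 756 + 936 + 252 + 312 + 864 + 288 + 648 + 216 = 11232.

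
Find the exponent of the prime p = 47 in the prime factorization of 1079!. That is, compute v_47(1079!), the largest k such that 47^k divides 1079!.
v_47(1079!) = 22

Legendre's formula: v_p(n!) = Σ_{k ≥ 1} ⌊n / p^k⌋. For p = 47, n = 1079, the terms are:
  ⌊1079/47^1⌋ = ⌊1079/47⌋ = 22
(the next term ⌊1079/47^2⌋ = 0, terminating the sum). Summing: v_47(1079!) = 22 = 22.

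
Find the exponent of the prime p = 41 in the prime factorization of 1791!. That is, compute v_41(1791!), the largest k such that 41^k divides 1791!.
v_41(1791!) = 44

Legendre's formula: v_p(n!) = Σ_{k ≥ 1} ⌊n / p^k⌋. For p = 41, n = 1791, the terms are:
  ⌊1791/41^1⌋ = ⌊1791/41⌋ = 43
  ⌊1791/41^2⌋ = ⌊1791/1681⌋ = 1
(the next term ⌊1791/41^3⌋ = 0, terminating the sum). Summing: v_41(1791!) = 43 + 1 = 44.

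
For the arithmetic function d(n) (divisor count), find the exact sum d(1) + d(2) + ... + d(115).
Σ_{n ≤ 115} d(n) = 566

Compute d(n) for each 1 ≤ n ≤ 115: d(1) = 1, d(2) = 2, d(3) = 2, d(4) = 3, d(5) = 2, d(6) = 4, d(7) = 2, d(8) = 4, d(9) = 3, d(10) = 4, d(11) = 2, d(12) = 6, d(13) = 2, d(14) = 4, d(15) = 4, d(16) = 5, d(17) = 2, d(18) = 6, d(19) = 2, d(20) = 6, d(21) = 4, d(22) = 4, d(23) = 2, d(24) = 8, d(25) = 3, d(26) = 4, d(27) = 4, d(28) = 6, d(29) = 2, d(30) = 8, d(31) = 2, d(32) = 6, d(33) = 4, d(34) = 4, d(35) = 4, d(36) = 9, d(37) = 2, d(38) = 4, d(39) = 4, d(40) = 8, d(41) = 2, d(42) = 8, d(43) = 2, d(44) = 6, d(45) = 6, d(46) = 4, d(47) = 2, d(48) = 10, d(49) = 3, d(50) = 6, d(51) = 4, d(52) = 6, d(53) = 2, d(54) = 8, d(55) = 4, d(56) = 8, d(57) = 4, d(58) = 4, d(59) = 2, d(60) = 12, d(61) = 2, d(62) = 4, d(63) = 6, d(64) = 7, d(65) = 4, d(66) = 8, d(67) = 2, d(68) = 6, d(69) = 4, d(70) = 8, d(71) = 2, d(72) = 12, d(73) = 2, d(74) = 4, d(75) = 6, d(76) = 6, d(77) = 4, d(78) = 8, d(79) = 2, d(80) = 10, d(81) = 5, d(82) = 4, d(83) = 2, d(84) = 12, d(85) = 4, d(86) = 4, d(87) = 4, d(88) = 8, d(89) = 2, d(90) = 12, d(91) = 4, d(92) = 6, d(93) = 4, d(94) = 4, d(95) = 4, d(96) = 12, d(97) = 2, d(98) = 6, d(99) = 6, d(100) = 9, d(101) = 2, d(102) = 8, d(103) = 2, d(104) = 8, d(105) = 8, d(106) = 4, d(107) = 2, d(108) = 12, d(109) = 2, d(110) = 8, d(111) = 4, d(112) = 10, d(113) = 2, d(114) = 8, d(115) = 4. Summing all 115 values: 566. (Dirichlet's divisor formula: Σ_{n ≤ x} d(n) = x ln(x) + (2γ − 1) x + O(√x). For x = 115, the asymptotic estimate is ≈ 563.43.)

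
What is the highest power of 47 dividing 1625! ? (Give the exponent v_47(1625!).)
v_47(1625!) = 34

Legendre's formula: v_p(n!) = Σ_{k ≥ 1} ⌊n / p^k⌋. For p = 47, n = 1625, the terms are:
  ⌊1625/47^1⌋ = ⌊1625/47⌋ = 34
(the next term ⌊1625/47^2⌋ = 0, terminating the sum). Summing: v_47(1625!) = 34 = 34.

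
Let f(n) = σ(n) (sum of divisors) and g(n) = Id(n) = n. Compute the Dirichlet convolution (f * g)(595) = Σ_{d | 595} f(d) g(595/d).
(σ * Id)(595) = 5775

Divisors of 595: [1, 5, 7, 17, 35, 85, 119, 595]. For each d | 595:
  d = 1: σ(1) · Id(595/1) = 1 · 595 = 595
  d = 5: σ(5) · Id(595/5) = 6 · 119 = 714
  d = 7: σ(7) · Id(595/7) = 8 · 85 = 680
  d = 17: σ(17) · Id(595/17) = 18 · 35 = 630
  d = 35: σ(35) · Id(595/35) = 48 · 17 = 816
  d = 85: σ(85) · Id(595/85) = 108 · 7 = 756
  d = 119: σ(119) · Id(595/119) = 144 · 5 = 720
  d = 595: σ(595) · Id(595/595) = 864 · 1 = 864
Summing: (σ * Id)(595) = 595 + 714 + 680 + 630 + 816 + 756 + 720 + 864 = 5775.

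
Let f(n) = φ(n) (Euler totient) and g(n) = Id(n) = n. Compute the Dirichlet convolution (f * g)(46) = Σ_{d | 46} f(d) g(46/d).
(φ * Id)(46) = 135

Divisors of 46: [1, 2, 23, 46]. For each d | 46:
  d = 1: φ(1) · Id(46/1) = 1 · 46 = 46
  d = 2: φ(2) · Id(46/2) = 1 · 23 = 23
  d = 23: φ(23) · Id(46/23) = 22 · 2 = 44
  d = 46: φ(46) · Id(46/46) = 22 · 1 = 22
Summing: (φ * Id)(46) = 46 + 23 + 44 + 22 = 135.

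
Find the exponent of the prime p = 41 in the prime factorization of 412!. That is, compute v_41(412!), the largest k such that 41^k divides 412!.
v_41(412!) = 10

Legendre's formula: v_p(n!) = Σ_{k ≥ 1} ⌊n / p^k⌋. For p = 41, n = 412, the terms are:
  ⌊412/41^1⌋ = ⌊412/41⌋ = 10
(the next term ⌊412/41^2⌋ = 0, terminating the sum). Summing: v_41(412!) = 10 = 10.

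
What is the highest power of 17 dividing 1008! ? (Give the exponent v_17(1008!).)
v_17(1008!) = 62

Legendre's formula: v_p(n!) = Σ_{k ≥ 1} ⌊n / p^k⌋. For p = 17, n = 1008, the terms are:
  ⌊1008/17^1⌋ = ⌊1008/17⌋ = 59
  ⌊1008/17^2⌋ = ⌊1008/289⌋ = 3
(the next term ⌊1008/17^3⌋ = 0, terminating the sum). Summing: v_17(1008!) = 59 + 3 = 62.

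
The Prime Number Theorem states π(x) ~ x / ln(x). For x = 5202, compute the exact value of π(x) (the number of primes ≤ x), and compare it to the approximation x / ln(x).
π(5202) = 692;  x/ln(x) ≈ 607.94;  relative error ≈ 12.15%.

Directly count primes up to 5202: π(5202) = 692. The PNT approximation gives 5202/ln(5202) ≈ 5202/8.55680 ≈ 607.94. Relative error (π(x) − x/ln(x)) / π(x) ≈ 12.15%; the approximation is known to undercount slightly (Li(x) is a better estimate).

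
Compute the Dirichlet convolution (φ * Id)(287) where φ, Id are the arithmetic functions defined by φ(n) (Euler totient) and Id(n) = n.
(φ * Id)(287) = 1053

Divisors of 287: [1, 7, 41, 287]. For each d | 287:
  d = 1: φ(1) · Id(287/1) = 1 · 287 = 287
  d = 7: φ(7) · Id(287/7) = 6 · 41 = 246
  d = 41: φ(41) · Id(287/41) = 40 · 7 = 280
  d = 287: φ(287) · Id(287/287) = 240 · 1 = 240
Summing: (φ * Id)(287) = 287 + 246 + 280 + 240 = 1053.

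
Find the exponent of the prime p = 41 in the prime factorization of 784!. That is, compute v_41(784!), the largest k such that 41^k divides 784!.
v_41(784!) = 19

Legendre's formula: v_p(n!) = Σ_{k ≥ 1} ⌊n / p^k⌋. For p = 41, n = 784, the terms are:
  ⌊784/41^1⌋ = ⌊784/41⌋ = 19
(the next term ⌊784/41^2⌋ = 0, terminating the sum). Summing: v_41(784!) = 19 = 19.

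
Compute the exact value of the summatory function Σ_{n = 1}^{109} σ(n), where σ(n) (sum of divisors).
Σ_{n ≤ 109} σ(n) = 9783

Compute σ(n) for each 1 ≤ n ≤ 109: σ(1) = 1, σ(2) = 3, σ(3) = 4, σ(4) = 7, σ(5) = 6, σ(6) = 12, σ(7) = 8, σ(8) = 15, σ(9) = 13, σ(10) = 18, σ(11) = 12, σ(12) = 28, σ(13) = 14, σ(14) = 24, σ(15) = 24, σ(16) = 31, σ(17) = 18, σ(18) = 39, σ(19) = 20, σ(20) = 42, σ(21) = 32, σ(22) = 36, σ(23) = 24, σ(24) = 60, σ(25) = 31, σ(26) = 42, σ(27) = 40, σ(28) = 56, σ(29) = 30, σ(30) = 72, σ(31) = 32, σ(32) = 63, σ(33) = 48, σ(34) = 54, σ(35) = 48, σ(36) = 91, σ(37) = 38, σ(38) = 60, σ(39) = 56, σ(40) = 90, σ(41) = 42, σ(42) = 96, σ(43) = 44, σ(44) = 84, σ(45) = 78, σ(46) = 72, σ(47) = 48, σ(48) = 124, σ(49) = 57, σ(50) = 93, σ(51) = 72, σ(52) = 98, σ(53) = 54, σ(54) = 120, σ(55) = 72, σ(56) = 120, σ(57) = 80, σ(58) = 90, σ(59) = 60, σ(60) = 168, σ(61) = 62, σ(62) = 96, σ(63) = 104, σ(64) = 127, σ(65) = 84, σ(66) = 144, σ(67) = 68, σ(68) = 126, σ(69) = 96, σ(70) = 144, σ(71) = 72, σ(72) = 195, σ(73) = 74, σ(74) = 114, σ(75) = 124, σ(76) = 140, σ(77) = 96, σ(78) = 168, σ(79) = 80, σ(80) = 186, σ(81) = 121, σ(82) = 126, σ(83) = 84, σ(84) = 224, σ(85) = 108, σ(86) = 132, σ(87) = 120, σ(88) = 180, σ(89) = 90, σ(90) = 234, σ(91) = 112, σ(92) = 168, σ(93) = 128, σ(94) = 144, σ(95) = 120, σ(96) = 252, σ(97) = 98, σ(98) = 171, σ(99) = 156, σ(100) = 217, σ(101) = 102, σ(102) = 216, σ(103) = 104, σ(104) = 210, σ(105) = 192, σ(106) = 162, σ(107) = 108, σ(108) = 280, σ(109) = 110. Summing all 109 values: 9783. (Average order: Σ_{n ≤ x} σ(n) ~ (π²/12) x². For x = 109, (π²/12)·109² ≈ 9771.73.)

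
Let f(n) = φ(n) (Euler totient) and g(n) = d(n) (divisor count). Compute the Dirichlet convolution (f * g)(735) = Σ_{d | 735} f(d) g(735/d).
(φ * d)(735) = 1368

Divisors of 735: [1, 3, 5, 7, 15, 21, 35, 49, 105, 147, 245, 735]. For each d | 735:
  d = 1: φ(1) · d(735/1) = 1 · 12 = 12
  d = 3: φ(3) · d(735/3) = 2 · 6 = 12
  d = 5: φ(5) · d(735/5) = 4 · 6 = 24
  d = 7: φ(7) · d(735/7) = 6 · 8 = 48
  d = 15: φ(15) · d(735/15) = 8 · 3 = 24
  d = 21: φ(21) · d(735/21) = 12 · 4 = 48
  d = 35: φ(35) · d(735/35) = 24 · 4 = 96
  d = 49: φ(49) · d(735/49) = 42 · 4 = 168
  d = 105: φ(105) · d(735/105) = 48 · 2 = 96
  d = 147: φ(147) · d(735/147) = 84 · 2 = 168
  d = 245: φ(245) · d(735/245) = 168 · 2 = 336
  d = 735: φ(735) · d(735/735) = 336 · 1 = 336
Summing: (φ * d)(735) = 12 + 12 + 24 + 48 + 24 + 48 + 96 + 168 + 96 + 168 + 336 + 336 = 1368.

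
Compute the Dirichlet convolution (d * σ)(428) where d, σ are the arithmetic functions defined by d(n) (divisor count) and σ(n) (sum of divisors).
(d * σ)(428) = 1760

Divisors of 428: [1, 2, 4, 107, 214, 428]. For each d | 428:
  d = 1: d(1) · σ(428/1) = 1 · 756 = 756
  d = 2: d(2) · σ(428/2) = 2 · 324 = 648
  d = 4: d(4) · σ(428/4) = 3 · 108 = 324
  d = 107: d(107) · σ(428/107) = 2 · 7 = 14
  d = 214: d(214) · σ(428/214) = 4 · 3 = 12
  d = 428: d(428) · σ(428/428) = 6 · 1 = 6
Summing: (d * σ)(428) = 756 + 648 + 324 + 14 + 12 + 6 = 1760.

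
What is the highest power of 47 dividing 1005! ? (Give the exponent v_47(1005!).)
v_47(1005!) = 21

Legendre's formula: v_p(n!) = Σ_{k ≥ 1} ⌊n / p^k⌋. For p = 47, n = 1005, the terms are:
  ⌊1005/47^1⌋ = ⌊1005/47⌋ = 21
(the next term ⌊1005/47^2⌋ = 0, terminating the sum). Summing: v_47(1005!) = 21 = 21.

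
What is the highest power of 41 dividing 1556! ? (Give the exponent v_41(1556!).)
v_41(1556!) = 37

Legendre's formula: v_p(n!) = Σ_{k ≥ 1} ⌊n / p^k⌋. For p = 41, n = 1556, the terms are:
  ⌊1556/41^1⌋ = ⌊1556/41⌋ = 37
(the next term ⌊1556/41^2⌋ = 0, terminating the sum). Summing: v_41(1556!) = 37 = 37.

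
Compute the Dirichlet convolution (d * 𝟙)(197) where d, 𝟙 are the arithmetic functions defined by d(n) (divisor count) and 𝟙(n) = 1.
(d * 𝟙)(197) = 3

Divisors of 197: [1, 197]. For each d | 197:
  d = 1: d(1) · 𝟙(197/1) = 1 · 1 = 1
  d = 197: d(197) · 𝟙(197/197) = 2 · 1 = 2
Summing: (d * 𝟙)(197) = 1 + 2 = 3.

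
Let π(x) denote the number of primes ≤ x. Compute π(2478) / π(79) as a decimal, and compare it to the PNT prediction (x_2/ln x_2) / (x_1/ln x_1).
π(2478)/π(79) = 367/22 ≈ 16.6818;  PNT prediction ≈ 17.5372.

π(79) = 22 and π(2478) = 367, so π(2478)/π(79) ≈ 16.6818. The PNT-predicted ratio is (2478/ln(2478)) / (79/ln(79)) ≈ 17.5372. The two agree to within a few percent, as expected.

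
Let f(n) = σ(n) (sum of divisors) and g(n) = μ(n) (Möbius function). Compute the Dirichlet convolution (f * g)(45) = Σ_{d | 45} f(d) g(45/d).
(σ * μ)(45) = 45

Divisors of 45: [1, 3, 5, 9, 15, 45]. For each d | 45:
  d = 1: σ(1) · μ(45/1) = 1 · 0 = 0
  d = 3: σ(3) · μ(45/3) = 4 · 1 = 4
  d = 5: σ(5) · μ(45/5) = 6 · 0 = 0
  d = 9: σ(9) · μ(45/9) = 13 · -1 = -13
  d = 15: σ(15) · μ(45/15) = 24 · -1 = -24
  d = 45: σ(45) · μ(45/45) = 78 · 1 = 78
Summing: (σ * μ)(45) = 0 + 4 + 0 + -13 + -24 + 78 = 45.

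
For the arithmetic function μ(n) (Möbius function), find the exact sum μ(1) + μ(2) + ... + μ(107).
Σ_{n ≤ 107} μ(n) = -3

Compute μ(n) for each 1 ≤ n ≤ 107: μ(1) = 1, μ(2) = -1, μ(3) = -1, μ(4) = 0, μ(5) = -1, μ(6) = 1, μ(7) = -1, μ(8) = 0, μ(9) = 0, μ(10) = 1, μ(11) = -1, μ(12) = 0, μ(13) = -1, μ(14) = 1, μ(15) = 1, μ(16) = 0, μ(17) = -1, μ(18) = 0, μ(19) = -1, μ(20) = 0, μ(21) = 1, μ(22) = 1, μ(23) = -1, μ(24) = 0, μ(25) = 0, μ(26) = 1, μ(27) = 0, μ(28) = 0, μ(29) = -1, μ(30) = -1, μ(31) = -1, μ(32) = 0, μ(33) = 1, μ(34) = 1, μ(35) = 1, μ(36) = 0, μ(37) = -1, μ(38) = 1, μ(39) = 1, μ(40) = 0, μ(41) = -1, μ(42) = -1, μ(43) = -1, μ(44) = 0, μ(45) = 0, μ(46) = 1, μ(47) = -1, μ(48) = 0, μ(49) = 0, μ(50) = 0, μ(51) = 1, μ(52) = 0, μ(53) = -1, μ(54) = 0, μ(55) = 1, μ(56) = 0, μ(57) = 1, μ(58) = 1, μ(59) = -1, μ(60) = 0, μ(61) = -1, μ(62) = 1, μ(63) = 0, μ(64) = 0, μ(65) = 1, μ(66) = -1, μ(67) = -1, μ(68) = 0, μ(69) = 1, μ(70) = -1, μ(71) = -1, μ(72) = 0, μ(73) = -1, μ(74) = 1, μ(75) = 0, μ(76) = 0, μ(77) = 1, μ(78) = -1, μ(79) = -1, μ(80) = 0, μ(81) = 0, μ(82) = 1, μ(83) = -1, μ(84) = 0, μ(85) = 1, μ(86) = 1, μ(87) = 1, μ(88) = 0, μ(89) = -1, μ(90) = 0, μ(91) = 1, μ(92) = 0, μ(93) = 1, μ(94) = 1, μ(95) = 1, μ(96) = 0, μ(97) = -1, μ(98) = 0, μ(99) = 0, μ(100) = 0, μ(101) = -1, μ(102) = -1, μ(103) = -1, μ(104) = 0, μ(105) = -1, μ(106) = 1, μ(107) = -1. Summing all 107 values: -3. (Mertens function M(x) = Σ_{n ≤ x} μ(n); on average M(x) should be small (PNT ⟺ M(x) = o(x)).)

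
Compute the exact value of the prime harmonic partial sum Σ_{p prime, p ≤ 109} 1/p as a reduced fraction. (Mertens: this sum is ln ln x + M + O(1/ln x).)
Σ 1/p = 514977313070181206962860776592994315598662571/279734996817854936178276161872067809674997230

π(109) = 29, so the primes ≤ 109 are [2, 3, 5, 7, 11, 13, 17, 19, 23, 29, 31, 37, 41, 43, 47, 53, 59, 61, 67, 71, 73, 79, 83, 89, 97, 101, 103, 107, 109]. Summing 1/p over these primes: 514977313070181206962860776592994315598662571/279734996817854936178276161872067809674997230 ≈ 1.8409. Mertens estimate ln ln(109) + 0.2615 ≈ 1.8072.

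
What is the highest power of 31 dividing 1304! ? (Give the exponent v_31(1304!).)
v_31(1304!) = 43

Legendre's formula: v_p(n!) = Σ_{k ≥ 1} ⌊n / p^k⌋. For p = 31, n = 1304, the terms are:
  ⌊1304/31^1⌋ = ⌊1304/31⌋ = 42
  ⌊1304/31^2⌋ = ⌊1304/961⌋ = 1
(the next term ⌊1304/31^3⌋ = 0, terminating the sum). Summing: v_31(1304!) = 42 + 1 = 43.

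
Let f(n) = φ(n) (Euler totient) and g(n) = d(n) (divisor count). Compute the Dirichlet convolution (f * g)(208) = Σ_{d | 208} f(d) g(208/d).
(φ * d)(208) = 434

Divisors of 208: [1, 2, 4, 8, 13, 16, 26, 52, 104, 208]. For each d | 208:
  d = 1: φ(1) · d(208/1) = 1 · 10 = 10
  d = 2: φ(2) · d(208/2) = 1 · 8 = 8
  d = 4: φ(4) · d(208/4) = 2 · 6 = 12
  d = 8: φ(8) · d(208/8) = 4 · 4 = 16
  d = 13: φ(13) · d(208/13) = 12 · 5 = 60
  d = 16: φ(16) · d(208/16) = 8 · 2 = 16
  d = 26: φ(26) · d(208/26) = 12 · 4 = 48
  d = 52: φ(52) · d(208/52) = 24 · 3 = 72
  d = 104: φ(104) · d(208/104) = 48 · 2 = 96
  d = 208: φ(208) · d(208/208) = 96 · 1 = 96
Summing: (φ * d)(208) = 10 + 8 + 12 + 16 + 60 + 16 + 48 + 72 + 96 + 96 = 434.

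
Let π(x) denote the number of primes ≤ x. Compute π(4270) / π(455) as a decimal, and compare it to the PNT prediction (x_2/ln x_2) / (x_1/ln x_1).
π(4270)/π(455) = 585/87 ≈ 6.7241;  PNT prediction ≈ 6.8709.

π(455) = 87 and π(4270) = 585, so π(4270)/π(455) ≈ 6.7241. The PNT-predicted ratio is (4270/ln(4270)) / (455/ln(455)) ≈ 6.8709. The two agree to within a few percent, as expected.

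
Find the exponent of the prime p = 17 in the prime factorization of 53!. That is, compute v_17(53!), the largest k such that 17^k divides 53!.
v_17(53!) = 3

Legendre's formula: v_p(n!) = Σ_{k ≥ 1} ⌊n / p^k⌋. For p = 17, n = 53, the terms are:
  ⌊53/17^1⌋ = ⌊53/17⌋ = 3
(the next term ⌊53/17^2⌋ = 0, terminating the sum). Summing: v_17(53!) = 3 = 3.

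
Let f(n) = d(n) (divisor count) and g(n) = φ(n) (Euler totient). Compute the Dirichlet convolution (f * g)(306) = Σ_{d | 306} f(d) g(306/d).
(d * φ)(306) = 702

Divisors of 306: [1, 2, 3, 6, 9, 17, 18, 34, 51, 102, 153, 306]. For each d | 306:
  d = 1: d(1) · φ(306/1) = 1 · 96 = 96
  d = 2: d(2) · φ(306/2) = 2 · 96 = 192
  d = 3: d(3) · φ(306/3) = 2 · 32 = 64
  d = 6: d(6) · φ(306/6) = 4 · 32 = 128
  d = 9: d(9) · φ(306/9) = 3 · 16 = 48
  d = 17: d(17) · φ(306/17) = 2 · 6 = 12
  d = 18: d(18) · φ(306/18) = 6 · 16 = 96
  d = 34: d(34) · φ(306/34) = 4 · 6 = 24
  d = 51: d(51) · φ(306/51) = 4 · 2 = 8
  d = 102: d(102) · φ(306/102) = 8 · 2 = 16
  d = 153: d(153) · φ(306/153) = 6 · 1 = 6
  d = 306: d(306) · φ(306/306) = 12 · 1 = 12
Summing: (d * φ)(306) = 96 + 192 + 64 + 128 + 48 + 12 + 96 + 24 + 8 + 16 + 6 + 12 = 702.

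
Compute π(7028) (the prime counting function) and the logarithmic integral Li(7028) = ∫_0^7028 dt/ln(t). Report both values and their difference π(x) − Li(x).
π(7028) = 904;  Li(7028) ≈ 917.49;  π(x) − Li(x) ≈ -13.49.

Direct count of primes ≤ 7028 gives π(7028) = 904. Numerical evaluation of the logarithmic integral gives Li(7028) ≈ 917.49. The difference π(x) − Li(x) ≈ -13.49 is typically negative for small/moderate x (Li(x) overestimates), though Littlewood's theorem shows this sign changes infinitely often.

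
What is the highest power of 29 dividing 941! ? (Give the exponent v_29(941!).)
v_29(941!) = 33

Legendre's formula: v_p(n!) = Σ_{k ≥ 1} ⌊n / p^k⌋. For p = 29, n = 941, the terms are:
  ⌊941/29^1⌋ = ⌊941/29⌋ = 32
  ⌊941/29^2⌋ = ⌊941/841⌋ = 1
(the next term ⌊941/29^3⌋ = 0, terminating the sum). Summing: v_29(941!) = 32 + 1 = 33.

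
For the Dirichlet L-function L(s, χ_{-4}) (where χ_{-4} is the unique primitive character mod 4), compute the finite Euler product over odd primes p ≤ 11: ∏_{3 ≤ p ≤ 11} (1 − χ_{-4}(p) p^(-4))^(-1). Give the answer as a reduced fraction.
∏ = 593207566875/599860952704

The odd primes p ≤ 11 are [3, 5, 7, 11]. For each, χ(p) = 1 if p ≡ 1 mod 4, χ(p) = −1 if p ≡ 3 mod 4. Taking (1 − χ(p)/p^4)^(-1) = p^4/(p^4 − χ(p)): (1 − (-1)/3^4)^(-1) · (1 − (1)/5^4)^(-1) · (1 − (-1)/7^4)^(-1) · (1 − (-1)/11^4)^(-1) = 593207566875/599860952704.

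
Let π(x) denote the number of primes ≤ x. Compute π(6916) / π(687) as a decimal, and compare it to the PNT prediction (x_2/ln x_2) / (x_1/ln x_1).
π(6916)/π(687) = 889/124 ≈ 7.1694;  PNT prediction ≈ 7.4377.

π(687) = 124 and π(6916) = 889, so π(6916)/π(687) ≈ 7.1694. The PNT-predicted ratio is (6916/ln(6916)) / (687/ln(687)) ≈ 7.4377. The two agree to within a few percent, as expected.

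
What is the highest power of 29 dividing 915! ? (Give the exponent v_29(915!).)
v_29(915!) = 32

Legendre's formula: v_p(n!) = Σ_{k ≥ 1} ⌊n / p^k⌋. For p = 29, n = 915, the terms are:
  ⌊915/29^1⌋ = ⌊915/29⌋ = 31
  ⌊915/29^2⌋ = ⌊915/841⌋ = 1
(the next term ⌊915/29^3⌋ = 0, terminating the sum). Summing: v_29(915!) = 31 + 1 = 32.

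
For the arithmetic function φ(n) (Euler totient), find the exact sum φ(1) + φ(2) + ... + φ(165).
Σ_{n ≤ 165} φ(n) = 8314

Compute φ(n) for each 1 ≤ n ≤ 165: φ(1) = 1, φ(2) = 1, φ(3) = 2, φ(4) = 2, φ(5) = 4, φ(6) = 2, φ(7) = 6, φ(8) = 4, φ(9) = 6, φ(10) = 4, φ(11) = 10, φ(12) = 4, φ(13) = 12, φ(14) = 6, φ(15) = 8, φ(16) = 8, φ(17) = 16, φ(18) = 6, φ(19) = 18, φ(20) = 8, φ(21) = 12, φ(22) = 10, φ(23) = 22, φ(24) = 8, φ(25) = 20, φ(26) = 12, φ(27) = 18, φ(28) = 12, φ(29) = 28, φ(30) = 8, φ(31) = 30, φ(32) = 16, φ(33) = 20, φ(34) = 16, φ(35) = 24, φ(36) = 12, φ(37) = 36, φ(38) = 18, φ(39) = 24, φ(40) = 16, φ(41) = 40, φ(42) = 12, φ(43) = 42, φ(44) = 20, φ(45) = 24, φ(46) = 22, φ(47) = 46, φ(48) = 16, φ(49) = 42, φ(50) = 20, φ(51) = 32, φ(52) = 24, φ(53) = 52, φ(54) = 18, φ(55) = 40, φ(56) = 24, φ(57) = 36, φ(58) = 28, φ(59) = 58, φ(60) = 16, φ(61) = 60, φ(62) = 30, φ(63) = 36, φ(64) = 32, φ(65) = 48, φ(66) = 20, φ(67) = 66, φ(68) = 32, φ(69) = 44, φ(70) = 24, φ(71) = 70, φ(72) = 24, φ(73) = 72, φ(74) = 36, φ(75) = 40, φ(76) = 36, φ(77) = 60, φ(78) = 24, φ(79) = 78, φ(80) = 32, φ(81) = 54, φ(82) = 40, φ(83) = 82, φ(84) = 24, φ(85) = 64, φ(86) = 42, φ(87) = 56, φ(88) = 40, φ(89) = 88, φ(90) = 24, φ(91) = 72, φ(92) = 44, φ(93) = 60, φ(94) = 46, φ(95) = 72, φ(96) = 32, φ(97) = 96, φ(98) = 42, φ(99) = 60, φ(100) = 40, φ(101) = 100, φ(102) = 32, φ(103) = 102, φ(104) = 48, φ(105) = 48, φ(106) = 52, φ(107) = 106, φ(108) = 36, φ(109) = 108, φ(110) = 40, φ(111) = 72, φ(112) = 48, φ(113) = 112, φ(114) = 36, φ(115) = 88, φ(116) = 56, φ(117) = 72, φ(118) = 58, φ(119) = 96, φ(120) = 32, φ(121) = 110, φ(122) = 60, φ(123) = 80, φ(124) = 60, φ(125) = 100, φ(126) = 36, φ(127) = 126, φ(128) = 64, φ(129) = 84, φ(130) = 48, φ(131) = 130, φ(132) = 40, φ(133) = 108, φ(134) = 66, φ(135) = 72, φ(136) = 64, φ(137) = 136, φ(138) = 44, φ(139) = 138, φ(140) = 48, φ(141) = 92, φ(142) = 70, φ(143) = 120, φ(144) = 48, φ(145) = 112, φ(146) = 72, φ(147) = 84, φ(148) = 72, φ(149) = 148, φ(150) = 40, φ(151) = 150, φ(152) = 72, φ(153) = 96, φ(154) = 60, φ(155) = 120, φ(156) = 48, φ(157) = 156, φ(158) = 78, φ(159) = 104, φ(160) = 64, φ(161) = 132, φ(162) = 54, φ(163) = 162, φ(164) = 80, φ(165) = 80. Summing all 165 values: 8314. (Average order: Σ_{n ≤ x} φ(n) ~ (3/π²) x². For x = 165, (3/π²)·165² ≈ 8275.41.)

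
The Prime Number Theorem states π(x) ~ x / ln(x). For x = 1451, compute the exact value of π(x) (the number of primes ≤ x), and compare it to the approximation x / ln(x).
π(1451) = 230;  x/ln(x) ≈ 199.31;  relative error ≈ 13.34%.

Directly count primes up to 1451: π(1451) = 230. The PNT approximation gives 1451/ln(1451) ≈ 1451/7.28001 ≈ 199.31. Relative error (π(x) − x/ln(x)) / π(x) ≈ 13.34%; the approximation is known to undercount slightly (Li(x) is a better estimate).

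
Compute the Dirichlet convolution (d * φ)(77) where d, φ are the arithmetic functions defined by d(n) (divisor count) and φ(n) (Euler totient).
(d * φ)(77) = 96

Divisors of 77: [1, 7, 11, 77]. For each d | 77:
  d = 1: d(1) · φ(77/1) = 1 · 60 = 60
  d = 7: d(7) · φ(77/7) = 2 · 10 = 20
  d = 11: d(11) · φ(77/11) = 2 · 6 = 12
  d = 77: d(77) · φ(77/77) = 4 · 1 = 4
Summing: (d * φ)(77) = 60 + 20 + 12 + 4 = 96.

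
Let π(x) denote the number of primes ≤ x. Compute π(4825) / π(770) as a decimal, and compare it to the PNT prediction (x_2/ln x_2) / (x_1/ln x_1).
π(4825)/π(770) = 649/136 ≈ 4.7721;  PNT prediction ≈ 4.9104.

π(770) = 136 and π(4825) = 649, so π(4825)/π(770) ≈ 4.7721. The PNT-predicted ratio is (4825/ln(4825)) / (770/ln(770)) ≈ 4.9104. The two agree to within a few percent, as expected.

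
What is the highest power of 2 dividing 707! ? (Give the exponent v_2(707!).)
v_2(707!) = 702

Legendre's formula: v_p(n!) = Σ_{k ≥ 1} ⌊n / p^k⌋. For p = 2, n = 707, the terms are:
  ⌊707/2^1⌋ = ⌊707/2⌋ = 353
  ⌊707/2^2⌋ = ⌊707/4⌋ = 176
  ⌊707/2^3⌋ = ⌊707/8⌋ = 88
  ⌊707/2^4⌋ = ⌊707/16⌋ = 44
  ⌊707/2^5⌋ = ⌊707/32⌋ = 22
  ⌊707/2^6⌋ = ⌊707/64⌋ = 11
  ⌊707/2^7⌋ = ⌊707/128⌋ = 5
  ⌊707/2^8⌋ = ⌊707/256⌋ = 2
  ⌊707/2^9⌋ = ⌊707/512⌋ = 1
(the next term ⌊707/2^10⌋ = 0, terminating the sum). Summing: v_2(707!) = 353 + 176 + 88 + 44 + 22 + 11 + 5 + 2 + 1 = 702.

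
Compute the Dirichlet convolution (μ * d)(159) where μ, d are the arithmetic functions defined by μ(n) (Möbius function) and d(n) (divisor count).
(μ * d)(159) = 1

Divisors of 159: [1, 3, 53, 159]. For each d | 159:
  d = 1: μ(1) · d(159/1) = 1 · 4 = 4
  d = 3: μ(3) · d(159/3) = -1 · 2 = -2
  d = 53: μ(53) · d(159/53) = -1 · 2 = -2
  d = 159: μ(159) · d(159/159) = 1 · 1 = 1
Summing: (μ * d)(159) = 4 + -2 + -2 + 1 = 1.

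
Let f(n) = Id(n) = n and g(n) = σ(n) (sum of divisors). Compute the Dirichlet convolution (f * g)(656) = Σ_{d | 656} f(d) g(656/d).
(Id * σ)(656) = 10707

Divisors of 656: [1, 2, 4, 8, 16, 41, 82, 164, 328, 656]. For each d | 656:
  d = 1: Id(1) · σ(656/1) = 1 · 1302 = 1302
  d = 2: Id(2) · σ(656/2) = 2 · 630 = 1260
  d = 4: Id(4) · σ(656/4) = 4 · 294 = 1176
  d = 8: Id(8) · σ(656/8) = 8 · 126 = 1008
  d = 16: Id(16) · σ(656/16) = 16 · 42 = 672
  d = 41: Id(41) · σ(656/41) = 41 · 31 = 1271
  d = 82: Id(82) · σ(656/82) = 82 · 15 = 1230
  d = 164: Id(164) · σ(656/164) = 164 · 7 = 1148
  d = 328: Id(328) · σ(656/328) = 328 · 3 = 984
  d = 656: Id(656) · σ(656/656) = 656 · 1 = 656
Summing: (Id * σ)(656) = 1302 + 1260 + 1176 + 1008 + 672 + 1271 + 1230 + 1148 + 984 + 656 = 10707.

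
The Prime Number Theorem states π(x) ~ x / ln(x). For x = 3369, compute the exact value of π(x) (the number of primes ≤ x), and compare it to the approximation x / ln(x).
π(3369) = 474;  x/ln(x) ≈ 414.78;  relative error ≈ 12.49%.

Directly count primes up to 3369: π(3369) = 474. The PNT approximation gives 3369/ln(3369) ≈ 3369/8.12237 ≈ 414.78. Relative error (π(x) − x/ln(x)) / π(x) ≈ 12.49%; the approximation is known to undercount slightly (Li(x) is a better estimate).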